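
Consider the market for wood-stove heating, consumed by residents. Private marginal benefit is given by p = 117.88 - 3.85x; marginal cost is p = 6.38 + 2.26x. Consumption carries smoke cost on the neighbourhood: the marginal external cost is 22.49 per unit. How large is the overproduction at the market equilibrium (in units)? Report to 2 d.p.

3.68 units

Market equilibrium (private): 6.38 + 2.26x = 117.88 - 3.85x → x_m = 18.2488.
Social marginal benefit = demand − MEC = 95.39 - 3.85x.
Set SMB = MC: 95.39 - 3.85x = 6.38 + 2.26x → x* = 14.5679.
Gap = |18.2488 − 14.5679| = 3.6809.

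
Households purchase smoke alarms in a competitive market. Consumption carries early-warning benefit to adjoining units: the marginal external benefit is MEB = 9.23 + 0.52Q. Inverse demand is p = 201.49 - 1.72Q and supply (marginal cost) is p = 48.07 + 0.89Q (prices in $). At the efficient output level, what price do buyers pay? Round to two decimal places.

Social marginal benefit = demand + MEB = 210.72 - 1.20Q.
Set SMB = MC: 210.72 - 1.20Q = 48.07 + 0.89Q → Q* = 77.8230.
Consumer price on the demand curve at Q*: 201.49 − 1.72×77.8230 = 67.6344.

P = $67.63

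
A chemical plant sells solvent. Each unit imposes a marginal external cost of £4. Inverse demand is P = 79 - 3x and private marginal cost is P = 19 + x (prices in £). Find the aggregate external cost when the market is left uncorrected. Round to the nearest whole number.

Market equilibrium (private): 19 + x = 79 - 3x → x_m = 15.0000.
Total external cost = MEC × x_m = 4 × 15.0000 = 60.0000.

£60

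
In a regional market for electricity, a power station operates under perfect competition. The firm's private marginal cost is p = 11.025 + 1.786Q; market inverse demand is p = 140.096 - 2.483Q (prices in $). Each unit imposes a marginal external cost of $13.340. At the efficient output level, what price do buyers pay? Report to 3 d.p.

P = $72.783

Social marginal cost = private MC + MEC = 24.365 + 1.786Q.
Set SMC = demand: 24.365 + 1.786Q = 140.096 - 2.483Q → Q* = 27.1096.
Consumer price on the demand curve at Q*: 140.096 − 2.483×27.1096 = 72.7829.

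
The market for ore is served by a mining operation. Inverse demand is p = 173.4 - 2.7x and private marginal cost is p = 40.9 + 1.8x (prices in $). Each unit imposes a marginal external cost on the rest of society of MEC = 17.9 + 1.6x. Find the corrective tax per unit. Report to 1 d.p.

tax = $48.0 per unit

Social marginal cost = private MC + MEC = 58.8 + 3.4x.
Set SMC = demand: 58.8 + 3.4x = 173.4 - 2.7x → x* = 18.7869.
The Pigouvian tax equals MEC at x*: 17.9 + 1.6×18.7869 = 47.9590.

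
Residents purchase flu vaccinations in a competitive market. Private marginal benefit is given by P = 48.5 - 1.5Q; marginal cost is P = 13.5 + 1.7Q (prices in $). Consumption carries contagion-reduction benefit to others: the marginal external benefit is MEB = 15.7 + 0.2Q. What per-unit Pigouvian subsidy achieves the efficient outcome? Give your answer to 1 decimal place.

subsidy = $19.1 per unit

Social marginal benefit = demand + MEB = 64.2 - 1.3Q.
Set SMB = MC: 64.2 - 1.3Q = 13.5 + 1.7Q → Q* = 16.9000.
The Pigouvian subsidy equals MEB at Q*: 15.7 + 0.2×16.9000 = 19.0800.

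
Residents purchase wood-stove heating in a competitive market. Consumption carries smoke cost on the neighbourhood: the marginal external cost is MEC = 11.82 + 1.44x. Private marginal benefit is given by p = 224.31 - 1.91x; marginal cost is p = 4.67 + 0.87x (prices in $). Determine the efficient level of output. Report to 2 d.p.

Social marginal benefit = demand − MEC = 212.49 - 3.35x.
Set SMB = MC: 212.49 - 3.35x = 4.67 + 0.87x → x* = 49.2464.

x* = 49.25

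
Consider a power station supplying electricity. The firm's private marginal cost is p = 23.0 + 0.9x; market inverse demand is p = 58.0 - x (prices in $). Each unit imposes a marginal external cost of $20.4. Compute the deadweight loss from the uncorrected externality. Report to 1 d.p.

DWL = $109.5

Market equilibrium (private): 23.0 + 0.9x = 58.0 - x → x_m = 18.4211.
Social marginal cost = private MC + MEC = 43.4 + 0.9x.
Set SMC = demand: 43.4 + 0.9x = 58.0 - x → x* = 7.6842.
The loss is the area between SMC and demand from x* to x_m; with linear curves that's a triangle of height MEC(x_m).
DWL = ½ × 10.7369 × 20.4000 = 109.5164.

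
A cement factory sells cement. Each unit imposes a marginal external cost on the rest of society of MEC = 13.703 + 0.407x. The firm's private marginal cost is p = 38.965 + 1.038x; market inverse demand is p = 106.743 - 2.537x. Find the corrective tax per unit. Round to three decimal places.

Social marginal cost = private MC + MEC = 52.668 + 1.445x.
Set SMC = demand: 52.668 + 1.445x = 106.743 - 2.537x → x* = 13.5799.
The Pigouvian tax equals MEC at x*: 13.703 + 0.407×13.5799 = 19.2300.

tax = 19.230 per unit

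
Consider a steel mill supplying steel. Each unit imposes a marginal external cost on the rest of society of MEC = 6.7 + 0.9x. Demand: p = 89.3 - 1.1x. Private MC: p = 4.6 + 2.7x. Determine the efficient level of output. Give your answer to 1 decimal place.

Social marginal cost = private MC + MEC = 11.3 + 3.6x.
Set SMC = demand: 11.3 + 3.6x = 89.3 - 1.1x → x* = 16.5957.

x* = 16.6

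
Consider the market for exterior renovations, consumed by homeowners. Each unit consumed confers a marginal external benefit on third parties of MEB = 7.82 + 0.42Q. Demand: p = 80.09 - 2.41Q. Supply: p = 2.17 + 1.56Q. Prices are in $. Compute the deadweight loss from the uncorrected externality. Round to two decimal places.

Market equilibrium (private): 2.17 + 1.56Q = 80.09 - 2.41Q → Q_m = 19.6272.
Social marginal benefit = demand + MEB = 87.91 - 1.99Q.
Set SMB = MC: 87.91 - 1.99Q = 2.17 + 1.56Q → Q* = 24.1521.
The welfare-loss triangle has base |Q_m − Q*| and height MEB(Q_m) (the vertical gap between SMB and MC is zero at Q* and MEB at Q_m).
DWL = ½ × 4.5249 × 16.0634 = 36.3426.

DWL = $36.34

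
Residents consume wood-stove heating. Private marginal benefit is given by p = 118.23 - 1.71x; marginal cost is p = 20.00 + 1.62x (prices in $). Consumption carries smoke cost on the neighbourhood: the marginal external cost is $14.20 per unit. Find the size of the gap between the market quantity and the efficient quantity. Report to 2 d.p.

Market equilibrium (private): 20.00 + 1.62x = 118.23 - 1.71x → x_m = 29.4985.
Social marginal benefit = demand − MEC = 104.03 - 1.71x.
Set SMB = MC: 104.03 - 1.71x = 20.00 + 1.62x → x* = 25.2342.
Gap = |29.4985 − 25.2342| = 4.2643.

4.26 units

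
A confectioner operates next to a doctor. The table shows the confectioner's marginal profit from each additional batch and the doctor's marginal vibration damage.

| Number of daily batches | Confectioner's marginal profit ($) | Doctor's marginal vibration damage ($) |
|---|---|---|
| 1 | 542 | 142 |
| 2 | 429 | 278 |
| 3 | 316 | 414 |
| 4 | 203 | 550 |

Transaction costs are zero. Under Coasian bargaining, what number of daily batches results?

Bargaining reaches the level where marginal profit last exceeds marginal vibration damage.
That holds through level 2 (429 ≥ 278) but not at 3 (316 < 414).

2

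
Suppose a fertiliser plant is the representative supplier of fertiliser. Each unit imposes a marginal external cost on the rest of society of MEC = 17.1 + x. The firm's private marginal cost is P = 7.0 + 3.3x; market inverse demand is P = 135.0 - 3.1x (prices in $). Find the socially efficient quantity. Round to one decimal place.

x* = 15.0

Social marginal cost = private MC + MEC = 24.1 + 4.3x.
Set SMC = demand: 24.1 + 4.3x = 135.0 - 3.1x → x* = 14.9865.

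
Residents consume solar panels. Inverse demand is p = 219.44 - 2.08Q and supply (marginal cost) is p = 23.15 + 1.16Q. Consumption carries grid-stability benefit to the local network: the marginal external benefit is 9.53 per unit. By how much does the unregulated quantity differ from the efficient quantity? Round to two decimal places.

Market equilibrium (private): 23.15 + 1.16Q = 219.44 - 2.08Q → Q_m = 60.5833.
Social marginal benefit = demand + MEB = 228.97 - 2.08Q.
Set SMB = MC: 228.97 - 2.08Q = 23.15 + 1.16Q → Q* = 63.5247.
Gap = |60.5833 − 63.5247| = 2.9414.

2.94 units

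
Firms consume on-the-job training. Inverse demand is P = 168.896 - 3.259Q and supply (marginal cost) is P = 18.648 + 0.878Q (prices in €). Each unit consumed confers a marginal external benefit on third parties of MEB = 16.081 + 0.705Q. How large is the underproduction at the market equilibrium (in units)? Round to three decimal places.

12.146 units

Market equilibrium (private): 18.648 + 0.878Q = 168.896 - 3.259Q → Q_m = 36.3181.
Social marginal benefit = demand + MEB = 184.977 - 2.554Q.
Set SMB = MC: 184.977 - 2.554Q = 18.648 + 0.878Q → Q* = 48.4642.
Gap = |36.3181 − 48.4642| = 12.1461.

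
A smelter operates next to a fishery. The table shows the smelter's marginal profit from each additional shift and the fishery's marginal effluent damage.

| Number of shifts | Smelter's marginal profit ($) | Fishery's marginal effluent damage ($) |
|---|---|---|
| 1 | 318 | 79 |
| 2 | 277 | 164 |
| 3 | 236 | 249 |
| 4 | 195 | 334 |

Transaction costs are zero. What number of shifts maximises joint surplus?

Bargaining reaches the level where marginal profit last exceeds marginal effluent damage.
That holds through level 2 (277 ≥ 164) but not at 3 (236 < 249).

2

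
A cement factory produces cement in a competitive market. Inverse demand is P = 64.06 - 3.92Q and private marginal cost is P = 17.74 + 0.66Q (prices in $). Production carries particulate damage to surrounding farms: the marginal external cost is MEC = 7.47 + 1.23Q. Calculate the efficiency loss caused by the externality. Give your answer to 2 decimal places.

Market equilibrium (private): 17.74 + 0.66Q = 64.06 - 3.92Q → Q_m = 10.1135.
Social marginal cost = private MC + MEC = 25.21 + 1.89Q.
Set SMC = demand: 25.21 + 1.89Q = 64.06 - 3.92Q → Q* = 6.6867.
The welfare-loss triangle has base |Q_m − Q*| and height MEC(Q_m) (the vertical gap between SMC and demand is zero at Q* and MEC at Q_m).
DWL = ½ × 3.4268 × 19.9097 = 34.1133.

DWL = $34.11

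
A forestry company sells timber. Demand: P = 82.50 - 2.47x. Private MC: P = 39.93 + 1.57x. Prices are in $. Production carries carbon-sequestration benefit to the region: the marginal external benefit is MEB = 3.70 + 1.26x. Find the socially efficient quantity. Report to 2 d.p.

x* = 16.64

Social marginal cost = private MC − MEB = 36.23 + 0.31x.
Set SMC = demand: 36.23 + 0.31x = 82.50 - 2.47x → x* = 16.6439.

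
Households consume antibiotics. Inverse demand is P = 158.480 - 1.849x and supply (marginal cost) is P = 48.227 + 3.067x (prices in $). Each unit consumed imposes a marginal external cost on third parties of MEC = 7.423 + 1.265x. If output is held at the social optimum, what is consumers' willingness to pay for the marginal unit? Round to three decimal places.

P = $127.719

Social marginal benefit = demand − MEC = 151.057 - 3.114x.
Set SMB = MC: 151.057 - 3.114x = 48.227 + 3.067x → x* = 16.6365.
Consumer price on the demand curve at x*: 158.480 − 1.849×16.6365 = 127.7191.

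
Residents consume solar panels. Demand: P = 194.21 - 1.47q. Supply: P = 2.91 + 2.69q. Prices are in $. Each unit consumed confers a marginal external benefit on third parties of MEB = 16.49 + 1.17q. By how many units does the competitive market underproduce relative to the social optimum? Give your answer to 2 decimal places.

Market equilibrium (private): 2.91 + 2.69q = 194.21 - 1.47q → q_m = 45.9856.
Social marginal benefit = demand + MEB = 210.70 - 0.30q.
Set SMB = MC: 210.70 - 0.30q = 2.91 + 2.69q → q* = 69.4950.
Gap = |45.9856 − 69.4950| = 23.5094.

23.51 units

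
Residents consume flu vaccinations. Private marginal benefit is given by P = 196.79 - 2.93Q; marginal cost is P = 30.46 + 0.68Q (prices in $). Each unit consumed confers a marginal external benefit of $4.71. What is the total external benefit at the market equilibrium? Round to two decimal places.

Market equilibrium (private): 30.46 + 0.68Q = 196.79 - 2.93Q → Q_m = 46.0748.
Total external benefit = MEB × Q_m = 4.71 × 46.0748 = 217.0123.

$217.01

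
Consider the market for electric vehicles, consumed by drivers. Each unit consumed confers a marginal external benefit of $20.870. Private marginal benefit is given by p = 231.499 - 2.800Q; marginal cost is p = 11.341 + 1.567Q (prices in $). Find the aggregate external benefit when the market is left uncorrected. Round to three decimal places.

Market equilibrium (private): 11.341 + 1.567Q = 231.499 - 2.800Q → Q_m = 50.4140.
Total external benefit = MEB × Q_m = 20.870 × 50.4140 = 1052.1402.

$1052.140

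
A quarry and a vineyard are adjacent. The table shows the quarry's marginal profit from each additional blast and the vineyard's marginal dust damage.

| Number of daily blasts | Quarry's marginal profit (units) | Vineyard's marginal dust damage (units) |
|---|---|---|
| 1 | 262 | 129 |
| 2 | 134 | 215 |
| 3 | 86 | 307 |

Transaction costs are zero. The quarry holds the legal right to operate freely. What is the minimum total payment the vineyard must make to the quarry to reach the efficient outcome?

Left alone the quarry would choose level 3 (marginal profit stays positive).
Efficient level: k* = 1 (marginal profit ≥ marginal dust damage through 1).
The vineyard must at least cover the quarry's forgone profit from cutting 3→1: 134 + 86 = 220.

220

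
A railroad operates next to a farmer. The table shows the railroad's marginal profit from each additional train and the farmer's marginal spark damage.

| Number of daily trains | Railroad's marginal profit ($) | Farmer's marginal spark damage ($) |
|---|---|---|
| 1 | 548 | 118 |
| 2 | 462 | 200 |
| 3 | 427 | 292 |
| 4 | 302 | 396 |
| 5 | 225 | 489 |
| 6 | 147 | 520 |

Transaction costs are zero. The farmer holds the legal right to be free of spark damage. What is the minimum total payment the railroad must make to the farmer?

Efficient level: marginal profit ≥ marginal spark damage through level 3, so k* = 3.
With the farmer holding the right, the railroad must at least compensate total damage at k*: 118 + 200 + 292 = 610.

$610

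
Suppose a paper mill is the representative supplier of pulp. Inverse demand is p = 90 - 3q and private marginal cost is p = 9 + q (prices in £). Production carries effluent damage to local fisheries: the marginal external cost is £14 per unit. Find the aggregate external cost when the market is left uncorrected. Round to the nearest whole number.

£284

Market equilibrium (private): 9 + q = 90 - 3q → q_m = 20.2500.
Total external cost = MEC × q_m = 14 × 20.2500 = 283.5000.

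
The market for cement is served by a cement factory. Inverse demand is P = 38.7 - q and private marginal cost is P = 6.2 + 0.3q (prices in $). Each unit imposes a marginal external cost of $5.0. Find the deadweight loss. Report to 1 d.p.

DWL = $9.6

Market equilibrium (private): 6.2 + 0.3q = 38.7 - q → q_m = 25.0000.
Social marginal cost = private MC + MEC = 11.2 + 0.3q.
Set SMC = demand: 11.2 + 0.3q = 38.7 - q → q* = 21.1538.
Between q* and q_m the wedge SMC − demand runs linearly from 0 to MEC(q_m), so the loss is a triangle.
DWL = ½ × 3.8462 × 5.0000 = 9.6155.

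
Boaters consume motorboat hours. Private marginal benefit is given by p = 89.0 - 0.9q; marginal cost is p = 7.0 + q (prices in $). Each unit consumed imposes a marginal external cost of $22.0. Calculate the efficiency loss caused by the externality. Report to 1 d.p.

Market equilibrium (private): 7.0 + q = 89.0 - 0.9q → q_m = 43.1579.
Social marginal benefit = demand − MEC = 67.0 - 0.9q.
Set SMB = MC: 67.0 - 0.9q = 7.0 + q → q* = 31.5789.
The welfare-loss triangle has base |q_m − q*| and height MEC(q_m) (the vertical gap between SMB and MC is zero at q* and MEC at q_m).
DWL = ½ × 11.5790 × 22.0000 = 127.3690.

DWL = $127.4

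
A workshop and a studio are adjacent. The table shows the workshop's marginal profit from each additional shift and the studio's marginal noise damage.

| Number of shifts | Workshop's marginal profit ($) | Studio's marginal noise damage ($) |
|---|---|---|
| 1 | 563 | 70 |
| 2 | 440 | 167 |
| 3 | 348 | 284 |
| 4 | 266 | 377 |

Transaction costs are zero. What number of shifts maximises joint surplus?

3

Bargaining reaches the level where marginal profit last exceeds marginal noise damage.
That holds through level 3 (348 ≥ 284) but not at 4 (266 < 377).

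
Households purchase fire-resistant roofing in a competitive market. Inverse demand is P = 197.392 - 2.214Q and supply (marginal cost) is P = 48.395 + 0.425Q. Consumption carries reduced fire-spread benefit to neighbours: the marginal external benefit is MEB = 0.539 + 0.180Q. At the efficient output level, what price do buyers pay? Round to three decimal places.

P = 62.755

Social marginal benefit = demand + MEB = 197.931 - 2.034Q.
Set SMB = MC: 197.931 - 2.034Q = 48.395 + 0.425Q → Q* = 60.8117.
Consumer price on the demand curve at Q*: 197.392 − 2.214×60.8117 = 62.7549.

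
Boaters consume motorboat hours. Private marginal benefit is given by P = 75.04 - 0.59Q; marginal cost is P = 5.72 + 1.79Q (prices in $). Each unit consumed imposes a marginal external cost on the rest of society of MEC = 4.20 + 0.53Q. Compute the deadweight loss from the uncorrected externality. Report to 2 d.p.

Market equilibrium (private): 5.72 + 1.79Q = 75.04 - 0.59Q → Q_m = 29.1261.
Social marginal benefit = demand − MEC = 70.84 - 1.12Q.
Set SMB = MC: 70.84 - 1.12Q = 5.72 + 1.79Q → Q* = 22.3780.
The loss is the area between SMB and MC from Q* to Q_m; with linear curves that's a triangle of height MEC(Q_m).
DWL = ½ × 6.7481 × 19.6368 = 66.2555.

DWL = $66.26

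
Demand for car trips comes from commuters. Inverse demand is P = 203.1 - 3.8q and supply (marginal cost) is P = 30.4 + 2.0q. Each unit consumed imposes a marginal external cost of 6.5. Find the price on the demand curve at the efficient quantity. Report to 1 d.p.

Social marginal benefit = demand − MEC = 196.6 - 3.8q.
Set SMB = MC: 196.6 - 3.8q = 30.4 + 2.0q → q* = 28.6552.
Consumer price on the demand curve at q*: 203.1 − 3.8×28.6552 = 94.2102.

P = 94.2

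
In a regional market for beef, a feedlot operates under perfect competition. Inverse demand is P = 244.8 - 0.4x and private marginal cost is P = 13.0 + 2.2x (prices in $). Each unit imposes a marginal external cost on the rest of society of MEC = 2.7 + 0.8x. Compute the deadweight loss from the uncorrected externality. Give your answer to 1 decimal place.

DWL = $805.8

Market equilibrium (private): 13.0 + 2.2x = 244.8 - 0.4x → x_m = 89.1538.
Social marginal cost = private MC + MEC = 15.7 + 3.0x.
Set SMC = demand: 15.7 + 3.0x = 244.8 - 0.4x → x* = 67.3824.
Between x* and x_m the wedge SMC − demand runs linearly from 0 to MEC(x_m), so the loss is a triangle.
DWL = ½ × 21.7714 × 74.0231 = 805.7933.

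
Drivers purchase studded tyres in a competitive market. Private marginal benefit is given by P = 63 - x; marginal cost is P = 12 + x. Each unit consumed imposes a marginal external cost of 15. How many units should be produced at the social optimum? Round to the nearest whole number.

Social marginal benefit = demand − MEC = 48 - x.
Set SMB = MC: 48 - x = 12 + x → x* = 18.0000.

x* = 18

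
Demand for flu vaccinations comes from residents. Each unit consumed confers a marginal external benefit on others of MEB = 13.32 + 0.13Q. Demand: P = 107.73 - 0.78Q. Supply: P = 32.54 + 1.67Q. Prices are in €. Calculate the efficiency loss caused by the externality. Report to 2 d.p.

Market equilibrium (private): 32.54 + 1.67Q = 107.73 - 0.78Q → Q_m = 30.6898.
Social marginal benefit = demand + MEB = 121.05 - 0.65Q.
Set SMB = MC: 121.05 - 0.65Q = 32.54 + 1.67Q → Q* = 38.1509.
The welfare-loss triangle has base |Q_m − Q*| and height MEB(Q_m) (the vertical gap between SMB and MC is zero at Q* and MEB at Q_m).
DWL = ½ × 7.4611 × 17.3097 = 64.5747.

DWL = €64.57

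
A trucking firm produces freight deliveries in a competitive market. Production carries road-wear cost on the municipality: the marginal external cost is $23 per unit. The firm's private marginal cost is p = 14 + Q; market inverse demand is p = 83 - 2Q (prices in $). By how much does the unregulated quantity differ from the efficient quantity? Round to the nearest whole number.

8 units

Market equilibrium (private): 14 + Q = 83 - 2Q → Q_m = 23.0000.
Social marginal cost = private MC + MEC = 37 + Q.
Set SMC = demand: 37 + Q = 83 - 2Q → Q* = 15.3333.
Gap = |23.0000 − 15.3333| = 7.6667.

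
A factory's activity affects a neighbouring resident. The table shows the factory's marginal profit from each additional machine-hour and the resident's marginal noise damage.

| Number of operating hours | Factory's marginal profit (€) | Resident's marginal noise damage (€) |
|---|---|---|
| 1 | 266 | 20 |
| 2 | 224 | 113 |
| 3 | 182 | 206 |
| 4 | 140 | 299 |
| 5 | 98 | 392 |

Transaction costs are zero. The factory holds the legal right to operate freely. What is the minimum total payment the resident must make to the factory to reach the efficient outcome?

€420

Left alone the factory would choose level 5 (marginal profit stays positive).
Efficient level: k* = 2 (marginal profit ≥ marginal noise damage through 2).
The resident must at least cover the factory's forgone profit from cutting 5→2: 182 + 140 + 98 = 420.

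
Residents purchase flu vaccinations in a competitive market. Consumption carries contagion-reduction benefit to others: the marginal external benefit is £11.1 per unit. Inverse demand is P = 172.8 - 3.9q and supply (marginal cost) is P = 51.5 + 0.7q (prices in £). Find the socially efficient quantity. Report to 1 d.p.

q* = 28.8

Social marginal benefit = demand + MEB = 183.9 - 3.9q.
Set SMB = MC: 183.9 - 3.9q = 51.5 + 0.7q → q* = 28.7826.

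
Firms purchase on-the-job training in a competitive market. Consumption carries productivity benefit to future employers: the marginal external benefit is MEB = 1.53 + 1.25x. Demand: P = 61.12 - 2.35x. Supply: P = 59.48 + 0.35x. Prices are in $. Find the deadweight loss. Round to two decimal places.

Market equilibrium (private): 59.48 + 0.35x = 61.12 - 2.35x → x_m = 0.6074.
Social marginal benefit = demand + MEB = 62.65 - 1.10x.
Set SMB = MC: 62.65 - 1.10x = 59.48 + 0.35x → x* = 2.1862.
Height of the DWL triangle at x_m is SMB(x_m) − MC(x_m) = MEB(x_m) = 2.2893.
DWL = ½ × 1.5788 × 2.2893 = 1.8072.

DWL = $1.81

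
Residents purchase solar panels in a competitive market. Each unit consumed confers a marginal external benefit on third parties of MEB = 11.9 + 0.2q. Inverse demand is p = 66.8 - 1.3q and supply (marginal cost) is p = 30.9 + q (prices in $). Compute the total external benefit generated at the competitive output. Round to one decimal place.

Market equilibrium (private): 30.9 + q = 66.8 - 1.3q → q_m = 15.6087.
Total external benefit = ∫₀^{q_m} (11.9 + 0.2q) dq = 11.9×15.6087 + ½×0.2×15.6087² = 210.1067.

$210.1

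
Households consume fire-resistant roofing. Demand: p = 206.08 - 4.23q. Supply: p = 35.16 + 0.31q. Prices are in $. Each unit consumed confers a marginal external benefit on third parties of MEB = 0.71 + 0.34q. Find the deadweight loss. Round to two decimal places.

Market equilibrium (private): 35.16 + 0.31q = 206.08 - 4.23q → q_m = 37.6476.
Social marginal benefit = demand + MEB = 206.79 - 3.89q.
Set SMB = MC: 206.79 - 3.89q = 35.16 + 0.31q → q* = 40.8643.
The welfare-loss triangle has base |q_m − q*| and height MEB(q_m) (the vertical gap between SMB and MC is zero at q* and MEB at q_m).
DWL = ½ × 3.2167 × 13.5102 = 21.7291.

DWL = $21.73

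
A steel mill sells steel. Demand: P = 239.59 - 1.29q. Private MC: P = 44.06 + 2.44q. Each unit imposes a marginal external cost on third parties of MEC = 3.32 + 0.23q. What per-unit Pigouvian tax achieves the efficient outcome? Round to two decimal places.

tax = 14.48 per unit

Social marginal cost = private MC + MEC = 47.38 + 2.67q.
Set SMC = demand: 47.38 + 2.67q = 239.59 - 1.29q → q* = 48.5379.
The Pigouvian tax equals MEC at q*: 3.32 + 0.23×48.5379 = 14.4837.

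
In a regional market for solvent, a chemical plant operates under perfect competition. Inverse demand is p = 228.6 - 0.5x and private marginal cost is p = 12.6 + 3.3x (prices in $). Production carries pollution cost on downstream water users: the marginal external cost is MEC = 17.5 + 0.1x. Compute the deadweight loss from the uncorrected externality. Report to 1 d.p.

Market equilibrium (private): 12.6 + 3.3x = 228.6 - 0.5x → x_m = 56.8421.
Social marginal cost = private MC + MEC = 30.1 + 3.4x.
Set SMC = demand: 30.1 + 3.4x = 228.6 - 0.5x → x* = 50.8974.
The welfare-loss triangle has base |x_m − x*| and height MEC(x_m) (the vertical gap between SMC and demand is zero at x* and MEC at x_m).
DWL = ½ × 5.9447 × 23.1842 = 68.9116.

DWL = $68.9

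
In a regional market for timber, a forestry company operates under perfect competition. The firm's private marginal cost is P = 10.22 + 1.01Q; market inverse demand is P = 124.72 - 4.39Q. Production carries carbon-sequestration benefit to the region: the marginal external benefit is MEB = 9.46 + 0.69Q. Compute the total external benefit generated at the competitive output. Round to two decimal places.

355.70

Market equilibrium (private): 10.22 + 1.01Q = 124.72 - 4.39Q → Q_m = 21.2037.
Total external benefit = ∫₀^{Q_m} (9.46 + 0.69Q) dQ = 9.46×21.2037 + ½×0.69×21.2037² = 355.6979.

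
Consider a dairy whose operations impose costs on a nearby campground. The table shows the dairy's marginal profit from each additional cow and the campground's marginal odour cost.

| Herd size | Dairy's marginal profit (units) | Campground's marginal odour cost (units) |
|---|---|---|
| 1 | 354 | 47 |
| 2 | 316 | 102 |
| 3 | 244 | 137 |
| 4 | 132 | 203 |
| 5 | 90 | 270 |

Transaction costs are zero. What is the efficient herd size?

Bargaining reaches the level where marginal profit last exceeds marginal odour cost.
That holds through level 3 (244 ≥ 137) but not at 4 (132 < 203).

3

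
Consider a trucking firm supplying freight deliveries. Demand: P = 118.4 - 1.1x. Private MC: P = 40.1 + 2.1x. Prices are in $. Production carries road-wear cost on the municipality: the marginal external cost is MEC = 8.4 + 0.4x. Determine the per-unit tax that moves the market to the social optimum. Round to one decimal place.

Social marginal cost = private MC + MEC = 48.5 + 2.5x.
Set SMC = demand: 48.5 + 2.5x = 118.4 - 1.1x → x* = 19.4167.
The Pigouvian tax equals MEC at x*: 8.4 + 0.4×19.4167 = 16.1667.

tax = $16.2 per unit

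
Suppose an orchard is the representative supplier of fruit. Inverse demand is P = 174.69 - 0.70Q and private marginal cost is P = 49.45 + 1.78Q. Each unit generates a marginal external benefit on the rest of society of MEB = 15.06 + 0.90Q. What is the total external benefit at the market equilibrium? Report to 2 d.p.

Market equilibrium (private): 49.45 + 1.78Q = 174.69 - 0.70Q → Q_m = 50.5000.
Total external benefit = ∫₀^{Q_m} (15.06 + 0.90Q) dQ = 15.06×50.5000 + ½×0.90×50.5000² = 1908.1425.

1908.14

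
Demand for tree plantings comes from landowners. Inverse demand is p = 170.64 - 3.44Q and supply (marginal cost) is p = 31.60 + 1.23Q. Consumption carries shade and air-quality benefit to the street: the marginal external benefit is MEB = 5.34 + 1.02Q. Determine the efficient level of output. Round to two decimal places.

Social marginal benefit = demand + MEB = 175.98 - 2.42Q.
Set SMB = MC: 175.98 - 2.42Q = 31.60 + 1.23Q → Q* = 39.5562.

Q* = 39.56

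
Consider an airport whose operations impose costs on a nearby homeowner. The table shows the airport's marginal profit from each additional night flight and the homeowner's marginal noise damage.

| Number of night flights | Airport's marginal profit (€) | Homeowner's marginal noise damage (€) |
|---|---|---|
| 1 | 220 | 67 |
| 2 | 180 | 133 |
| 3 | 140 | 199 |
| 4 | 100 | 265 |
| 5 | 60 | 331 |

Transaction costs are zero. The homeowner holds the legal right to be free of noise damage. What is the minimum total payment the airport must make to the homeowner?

€200

Efficient level: marginal profit ≥ marginal noise damage through level 2, so k* = 2.
With the homeowner holding the right, the airport must at least compensate total damage at k*: 67 + 133 = 200.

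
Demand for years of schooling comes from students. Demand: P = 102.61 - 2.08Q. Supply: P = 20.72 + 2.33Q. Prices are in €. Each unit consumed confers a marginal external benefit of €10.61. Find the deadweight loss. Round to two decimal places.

DWL = €12.76

Market equilibrium (private): 20.72 + 2.33Q = 102.61 - 2.08Q → Q_m = 18.5692.
Social marginal benefit = demand + MEB = 113.22 - 2.08Q.
Set SMB = MC: 113.22 - 2.08Q = 20.72 + 2.33Q → Q* = 20.9751.
The loss is the area between SMB and MC from Q* to Q_m; with linear curves that's a triangle of height MEB(Q_m).
DWL = ½ × 2.4059 × 10.6100 = 12.7633.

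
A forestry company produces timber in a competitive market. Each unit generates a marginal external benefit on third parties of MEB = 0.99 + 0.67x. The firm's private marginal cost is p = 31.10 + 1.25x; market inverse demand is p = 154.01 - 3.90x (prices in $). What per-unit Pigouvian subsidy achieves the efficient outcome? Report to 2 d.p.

Social marginal cost = private MC − MEB = 30.11 + 0.58x.
Set SMC = demand: 30.11 + 0.58x = 154.01 - 3.90x → x* = 27.6563.
The Pigouvian subsidy equals MEB at x*: 0.99 + 0.67×27.6563 = 19.5197.

subsidy = $19.52 per unit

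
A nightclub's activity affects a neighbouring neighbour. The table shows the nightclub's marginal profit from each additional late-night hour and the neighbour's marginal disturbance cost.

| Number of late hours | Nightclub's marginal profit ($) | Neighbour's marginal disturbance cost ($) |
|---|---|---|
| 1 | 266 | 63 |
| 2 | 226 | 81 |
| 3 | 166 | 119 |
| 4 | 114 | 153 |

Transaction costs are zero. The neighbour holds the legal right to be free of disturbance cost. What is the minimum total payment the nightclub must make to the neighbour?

$263

Efficient level: marginal profit ≥ marginal disturbance cost through level 3, so k* = 3.
With the neighbour holding the right, the nightclub must at least compensate total damage at k*: 63 + 81 + 119 = 263.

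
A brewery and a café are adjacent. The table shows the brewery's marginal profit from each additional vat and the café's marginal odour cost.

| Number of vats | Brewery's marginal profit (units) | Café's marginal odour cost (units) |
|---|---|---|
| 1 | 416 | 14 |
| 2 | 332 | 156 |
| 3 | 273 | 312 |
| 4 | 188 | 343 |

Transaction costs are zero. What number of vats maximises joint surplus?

Bargaining reaches the level where marginal profit last exceeds marginal odour cost.
That holds through level 2 (332 ≥ 156) but not at 3 (273 < 312).

2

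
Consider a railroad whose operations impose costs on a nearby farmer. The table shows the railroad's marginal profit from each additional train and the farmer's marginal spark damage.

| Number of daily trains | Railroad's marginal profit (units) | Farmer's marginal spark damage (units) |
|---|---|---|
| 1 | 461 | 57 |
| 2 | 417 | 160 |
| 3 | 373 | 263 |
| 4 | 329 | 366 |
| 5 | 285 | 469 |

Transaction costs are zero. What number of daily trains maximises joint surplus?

Bargaining reaches the level where marginal profit last exceeds marginal spark damage.
That holds through level 3 (373 ≥ 263) but not at 4 (329 < 366).

3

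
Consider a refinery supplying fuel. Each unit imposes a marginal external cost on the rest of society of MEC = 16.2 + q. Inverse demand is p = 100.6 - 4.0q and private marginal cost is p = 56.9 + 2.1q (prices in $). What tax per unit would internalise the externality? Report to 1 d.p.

Social marginal cost = private MC + MEC = 73.1 + 3.1q.
Set SMC = demand: 73.1 + 3.1q = 100.6 - 4.0q → q* = 3.8732.
The Pigouvian tax equals MEC at q*: 16.2 + 1.0×3.8732 = 20.0732.

tax = $20.1 per unit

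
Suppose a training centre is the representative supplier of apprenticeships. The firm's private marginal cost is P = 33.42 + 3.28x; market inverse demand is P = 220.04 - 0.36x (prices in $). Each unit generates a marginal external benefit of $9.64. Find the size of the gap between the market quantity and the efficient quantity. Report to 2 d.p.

2.65 units

Market equilibrium (private): 33.42 + 3.28x = 220.04 - 0.36x → x_m = 51.2692.
Social marginal cost = private MC − MEB = 23.78 + 3.28x.
Set SMC = demand: 23.78 + 3.28x = 220.04 - 0.36x → x* = 53.9176.
Gap = |51.2692 − 53.9176| = 2.6484.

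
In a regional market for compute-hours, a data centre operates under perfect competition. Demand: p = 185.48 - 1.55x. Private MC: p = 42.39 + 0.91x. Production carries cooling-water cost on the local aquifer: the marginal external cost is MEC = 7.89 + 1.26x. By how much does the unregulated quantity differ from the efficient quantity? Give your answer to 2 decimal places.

21.82 units

Market equilibrium (private): 42.39 + 0.91x = 185.48 - 1.55x → x_m = 58.1667.
Social marginal cost = private MC + MEC = 50.28 + 2.17x.
Set SMC = demand: 50.28 + 2.17x = 185.48 - 1.55x → x* = 36.3441.
Gap = |58.1667 − 36.3441| = 21.8226.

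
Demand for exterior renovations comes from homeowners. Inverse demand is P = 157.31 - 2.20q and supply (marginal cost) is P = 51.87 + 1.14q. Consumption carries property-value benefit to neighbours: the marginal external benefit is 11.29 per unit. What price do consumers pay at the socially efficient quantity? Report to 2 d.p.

P = 80.42

Social marginal benefit = demand + MEB = 168.60 - 2.20q.
Set SMB = MC: 168.60 - 2.20q = 51.87 + 1.14q → q* = 34.9491.
Consumer price on the demand curve at q*: 157.31 − 2.20×34.9491 = 80.4220.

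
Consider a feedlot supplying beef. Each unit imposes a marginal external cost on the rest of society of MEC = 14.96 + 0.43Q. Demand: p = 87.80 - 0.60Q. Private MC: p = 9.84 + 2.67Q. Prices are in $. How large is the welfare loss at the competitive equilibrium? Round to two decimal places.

Market equilibrium (private): 9.84 + 2.67Q = 87.80 - 0.60Q → Q_m = 23.8410.
Social marginal cost = private MC + MEC = 24.80 + 3.10Q.
Set SMC = demand: 24.80 + 3.10Q = 87.80 - 0.60Q → Q* = 17.0270.
Between Q* and Q_m the wedge SMC − demand runs linearly from 0 to MEC(Q_m), so the loss is a triangle.
DWL = ½ × 6.8140 × 25.2116 = 85.8959.

DWL = $85.90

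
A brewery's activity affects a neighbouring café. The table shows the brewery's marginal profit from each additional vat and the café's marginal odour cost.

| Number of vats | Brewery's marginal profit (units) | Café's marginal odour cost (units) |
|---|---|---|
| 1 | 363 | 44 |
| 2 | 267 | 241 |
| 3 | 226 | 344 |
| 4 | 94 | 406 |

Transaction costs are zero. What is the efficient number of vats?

2

Bargaining reaches the level where marginal profit last exceeds marginal odour cost.
That holds through level 2 (267 ≥ 241) but not at 3 (226 < 344).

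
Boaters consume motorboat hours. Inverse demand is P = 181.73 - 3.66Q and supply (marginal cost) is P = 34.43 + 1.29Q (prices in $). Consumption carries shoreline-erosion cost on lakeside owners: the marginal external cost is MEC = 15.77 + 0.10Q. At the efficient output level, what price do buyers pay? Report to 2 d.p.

Social marginal benefit = demand − MEC = 165.96 - 3.76Q.
Set SMB = MC: 165.96 - 3.76Q = 34.43 + 1.29Q → Q* = 26.0455.
Consumer price on the demand curve at Q*: 181.73 − 3.66×26.0455 = 86.4035.

P = $86.40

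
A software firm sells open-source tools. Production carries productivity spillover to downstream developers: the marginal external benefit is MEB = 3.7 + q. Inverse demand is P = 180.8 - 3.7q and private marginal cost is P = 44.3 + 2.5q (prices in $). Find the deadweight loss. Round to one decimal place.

DWL = $63.6

Market equilibrium (private): 44.3 + 2.5q = 180.8 - 3.7q → q_m = 22.0161.
Social marginal cost = private MC − MEB = 40.6 + 1.5q.
Set SMC = demand: 40.6 + 1.5q = 180.8 - 3.7q → q* = 26.9615.
Height of the DWL triangle at q_m is demand(q_m) − SMC(q_m) = MEB(q_m) = 25.7161.
DWL = ½ × 4.9454 × 25.7161 = 63.5882.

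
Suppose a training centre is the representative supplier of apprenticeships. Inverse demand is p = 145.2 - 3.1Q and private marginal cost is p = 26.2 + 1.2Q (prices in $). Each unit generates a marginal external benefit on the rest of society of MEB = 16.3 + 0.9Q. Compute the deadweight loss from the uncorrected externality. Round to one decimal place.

Market equilibrium (private): 26.2 + 1.2Q = 145.2 - 3.1Q → Q_m = 27.6744.
Social marginal cost = private MC − MEB = 9.9 + 0.3Q.
Set SMC = demand: 9.9 + 0.3Q = 145.2 - 3.1Q → Q* = 39.7941.
Height of the DWL triangle at Q_m is demand(Q_m) − SMC(Q_m) = MEB(Q_m) = 41.2070.
DWL = ½ × 12.1197 × 41.2070 = 249.7082.

DWL = $249.7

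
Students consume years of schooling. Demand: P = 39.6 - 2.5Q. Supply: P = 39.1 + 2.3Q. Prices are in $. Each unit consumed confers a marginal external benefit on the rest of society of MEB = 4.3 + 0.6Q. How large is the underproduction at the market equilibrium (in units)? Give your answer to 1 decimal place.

Market equilibrium (private): 39.1 + 2.3Q = 39.6 - 2.5Q → Q_m = 0.1042.
Social marginal benefit = demand + MEB = 43.9 - 1.9Q.
Set SMB = MC: 43.9 - 1.9Q = 39.1 + 2.3Q → Q* = 1.1429.
Gap = |0.1042 − 1.1429| = 1.0387.

1.0 units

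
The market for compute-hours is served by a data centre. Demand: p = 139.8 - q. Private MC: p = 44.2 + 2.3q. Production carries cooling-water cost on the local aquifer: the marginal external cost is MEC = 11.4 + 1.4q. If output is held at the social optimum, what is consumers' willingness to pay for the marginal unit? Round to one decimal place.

Social marginal cost = private MC + MEC = 55.6 + 3.7q.
Set SMC = demand: 55.6 + 3.7q = 139.8 - q → q* = 17.9149.
Consumer price on the demand curve at q*: 139.8 − 1.0×17.9149 = 121.8851.

P = 121.9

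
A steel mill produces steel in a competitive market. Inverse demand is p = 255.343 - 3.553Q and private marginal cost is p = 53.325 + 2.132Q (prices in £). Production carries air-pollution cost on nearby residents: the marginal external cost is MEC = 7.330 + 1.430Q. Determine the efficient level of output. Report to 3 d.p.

Social marginal cost = private MC + MEC = 60.655 + 3.562Q.
Set SMC = demand: 60.655 + 3.562Q = 255.343 - 3.553Q → Q* = 27.3630.

Q* = 27.363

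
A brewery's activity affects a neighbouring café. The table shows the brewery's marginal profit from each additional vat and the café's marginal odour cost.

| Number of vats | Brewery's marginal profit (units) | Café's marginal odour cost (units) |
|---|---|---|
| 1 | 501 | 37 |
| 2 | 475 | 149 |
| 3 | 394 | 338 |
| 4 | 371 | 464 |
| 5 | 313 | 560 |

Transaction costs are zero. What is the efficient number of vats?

Bargaining reaches the level where marginal profit last exceeds marginal odour cost.
That holds through level 3 (394 ≥ 338) but not at 4 (371 < 464).

3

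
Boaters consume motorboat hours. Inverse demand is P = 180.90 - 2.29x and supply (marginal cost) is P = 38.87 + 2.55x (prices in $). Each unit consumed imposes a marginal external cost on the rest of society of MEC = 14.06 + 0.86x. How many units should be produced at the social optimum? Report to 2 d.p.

Social marginal benefit = demand − MEC = 166.84 - 3.15x.
Set SMB = MC: 166.84 - 3.15x = 38.87 + 2.55x → x* = 22.4509.

x* = 22.45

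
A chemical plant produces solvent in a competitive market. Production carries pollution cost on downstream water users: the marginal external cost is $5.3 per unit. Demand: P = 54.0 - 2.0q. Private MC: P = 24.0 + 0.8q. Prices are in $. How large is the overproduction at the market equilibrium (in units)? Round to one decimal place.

Market equilibrium (private): 24.0 + 0.8q = 54.0 - 2.0q → q_m = 10.7143.
Social marginal cost = private MC + MEC = 29.3 + 0.8q.
Set SMC = demand: 29.3 + 0.8q = 54.0 - 2.0q → q* = 8.8214.
Gap = |10.7143 − 8.8214| = 1.8929.

1.9 units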